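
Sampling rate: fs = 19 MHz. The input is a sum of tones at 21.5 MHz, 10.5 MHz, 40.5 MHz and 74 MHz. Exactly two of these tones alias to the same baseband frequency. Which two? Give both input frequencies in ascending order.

fs/2 = 9.5 MHz.
21.5 MHz mod fs = 2.5 MHz.
2.5 MHz ≤ fs/2 = 9.5 MHz, appears at 2.5 MHz.
10.5 MHz > fs/2 = 9.5 MHz, folds to fs − 10.5 MHz = 8.5 MHz.
40.5 MHz mod fs = 2.5 MHz.
2.5 MHz ≤ fs/2 = 9.5 MHz, appears at 2.5 MHz.
74 MHz mod fs = 17 MHz.
17 MHz > fs/2 = 9.5 MHz, folds to fs − 17 MHz = 2 MHz.
21.5 MHz and 40.5 MHz both map to 2.5 MHz.

21.5 MHz, 40.5 MHz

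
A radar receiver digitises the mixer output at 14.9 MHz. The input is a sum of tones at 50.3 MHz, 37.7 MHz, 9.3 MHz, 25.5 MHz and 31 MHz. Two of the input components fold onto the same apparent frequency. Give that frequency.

fs/2 = 7.45 MHz.
50.3 MHz mod fs = 5.6 MHz.
5.6 MHz ≤ fs/2 = 7.45 MHz, appears at 5.6 MHz.
37.7 MHz mod fs = 7.9 MHz.
7.9 MHz > fs/2 = 7.45 MHz, folds to fs − 7.9 MHz = 7 MHz.
9.3 MHz > fs/2 = 7.45 MHz, folds to fs − 9.3 MHz = 5.6 MHz.
25.5 MHz mod fs = 10.6 MHz.
10.6 MHz > fs/2 = 7.45 MHz, folds to fs − 10.6 MHz = 4.3 MHz.
31 MHz mod fs = 1.2 MHz.
1.2 MHz ≤ fs/2 = 7.45 MHz, appears at 1.2 MHz.
9.3 MHz and 50.3 MHz both map to 5.6 MHz.

5.6 MHz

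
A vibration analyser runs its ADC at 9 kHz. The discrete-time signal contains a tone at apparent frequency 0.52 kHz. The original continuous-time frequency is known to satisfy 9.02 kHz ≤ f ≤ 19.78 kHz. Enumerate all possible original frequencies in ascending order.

Frequencies that alias to 0.52 kHz are k·fs ± 0.52 kHz for integer k ≥ 0.
k=0: 0.52 kHz.
k=1: 8.48 kHz, 9.52 kHz.
k=2: 17.48 kHz, 18.52 kHz.
k=3: 26.48 kHz, 27.52 kHz.
Within [9.02 kHz, 19.78 kHz]: 9.52 kHz, 17.48 kHz, 18.52 kHz.

9.52 kHz, 17.48 kHz, 18.52 kHz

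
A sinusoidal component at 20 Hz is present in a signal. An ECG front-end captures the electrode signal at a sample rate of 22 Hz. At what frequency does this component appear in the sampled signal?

2 Hz

20 Hz > fs/2 = 11 Hz, folds to fs − 20 Hz = 2 Hz.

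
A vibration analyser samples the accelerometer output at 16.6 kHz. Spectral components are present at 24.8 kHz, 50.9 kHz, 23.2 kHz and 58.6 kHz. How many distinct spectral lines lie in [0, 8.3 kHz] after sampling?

fs/2 = 8.3 kHz.
24.8 kHz mod fs = 8.2 kHz.
8.2 kHz ≤ fs/2 = 8.3 kHz, appears at 8.2 kHz.
50.9 kHz mod fs = 1.1 kHz.
1.1 kHz ≤ fs/2 = 8.3 kHz, appears at 1.1 kHz.
23.2 kHz mod fs = 6.6 kHz.
6.6 kHz ≤ fs/2 = 8.3 kHz, appears at 6.6 kHz.
58.6 kHz mod fs = 8.8 kHz.
8.8 kHz > fs/2 = 8.3 kHz, folds to fs − 8.8 kHz = 7.8 kHz.
Distinct values: {1.1 kHz, 6.6 kHz, 7.8 kHz, 8.2 kHz} → 4.

4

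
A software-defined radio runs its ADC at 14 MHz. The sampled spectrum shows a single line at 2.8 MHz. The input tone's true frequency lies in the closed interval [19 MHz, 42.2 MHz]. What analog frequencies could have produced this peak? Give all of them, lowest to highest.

Frequencies that alias to 2.8 MHz are k·fs ± 2.8 MHz for integer k ≥ 0.
k=0: 2.8 MHz.
k=1: 11.2 MHz, 16.8 MHz.
k=2: 25.2 MHz, 30.8 MHz.
k=3: 39.2 MHz, 44.8 MHz.
k=4: 53.2 MHz, 58.8 MHz.
Within [19 MHz, 42.2 MHz]: 25.2 MHz, 30.8 MHz, 39.2 MHz.

25.2 MHz, 30.8 MHz, 39.2 MHz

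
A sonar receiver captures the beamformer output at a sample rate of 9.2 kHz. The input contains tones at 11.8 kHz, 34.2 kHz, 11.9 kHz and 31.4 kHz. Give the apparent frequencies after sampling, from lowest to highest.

2.6 kHz, 2.7 kHz, 3.8 kHz

fs/2 = 4.6 kHz.
11.8 kHz mod fs = 2.6 kHz.
2.6 kHz ≤ fs/2 = 4.6 kHz, appears at 2.6 kHz.
34.2 kHz mod fs = 6.6 kHz.
6.6 kHz > fs/2 = 4.6 kHz, folds to fs − 6.6 kHz = 2.6 kHz.
11.9 kHz mod fs = 2.7 kHz.
2.7 kHz ≤ fs/2 = 4.6 kHz, appears at 2.7 kHz.
31.4 kHz mod fs = 3.8 kHz.
3.8 kHz ≤ fs/2 = 4.6 kHz, appears at 3.8 kHz.
Distinct values: {2.6 kHz, 2.7 kHz, 3.8 kHz}.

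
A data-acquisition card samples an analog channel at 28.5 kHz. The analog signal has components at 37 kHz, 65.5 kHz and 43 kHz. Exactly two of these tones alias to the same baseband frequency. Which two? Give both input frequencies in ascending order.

37 kHz, 65.5 kHz

fs/2 = 14.25 kHz.
37 kHz mod fs = 8.5 kHz.
8.5 kHz ≤ fs/2 = 14.25 kHz, appears at 8.5 kHz.
65.5 kHz mod fs = 8.5 kHz.
8.5 kHz ≤ fs/2 = 14.25 kHz, appears at 8.5 kHz.
43 kHz mod fs = 14.5 kHz.
14.5 kHz > fs/2 = 14.25 kHz, folds to fs − 14.5 kHz = 14 kHz.
37 kHz and 65.5 kHz both map to 8.5 kHz.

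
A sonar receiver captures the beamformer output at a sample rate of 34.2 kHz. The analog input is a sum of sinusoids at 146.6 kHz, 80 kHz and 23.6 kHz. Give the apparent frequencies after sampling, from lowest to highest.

9.8 kHz, 10.6 kHz, 11.6 kHz

fs/2 = 17.1 kHz.
146.6 kHz mod fs = 9.8 kHz.
9.8 kHz ≤ fs/2 = 17.1 kHz, appears at 9.8 kHz.
80 kHz mod fs = 11.6 kHz.
11.6 kHz ≤ fs/2 = 17.1 kHz, appears at 11.6 kHz.
23.6 kHz > fs/2 = 17.1 kHz, folds to fs − 23.6 kHz = 10.6 kHz.
Distinct values: {9.8 kHz, 10.6 kHz, 11.6 kHz}.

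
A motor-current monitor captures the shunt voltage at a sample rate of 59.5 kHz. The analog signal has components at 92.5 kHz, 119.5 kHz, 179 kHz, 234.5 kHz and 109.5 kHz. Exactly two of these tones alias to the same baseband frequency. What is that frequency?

fs/2 = 29.75 kHz.
92.5 kHz mod fs = 33 kHz.
33 kHz > fs/2 = 29.75 kHz, folds to fs − 33 kHz = 26.5 kHz.
119.5 kHz mod fs = 0.5 kHz.
0.5 kHz ≤ fs/2 = 29.75 kHz, appears at 0.5 kHz.
179 kHz mod fs = 0.5 kHz.
0.5 kHz ≤ fs/2 = 29.75 kHz, appears at 0.5 kHz.
234.5 kHz mod fs = 56 kHz.
56 kHz > fs/2 = 29.75 kHz, folds to fs − 56 kHz = 3.5 kHz.
109.5 kHz mod fs = 50 kHz.
50 kHz > fs/2 = 29.75 kHz, folds to fs − 50 kHz = 9.5 kHz.
119.5 kHz and 179 kHz both map to 0.5 kHz.

0.5 kHz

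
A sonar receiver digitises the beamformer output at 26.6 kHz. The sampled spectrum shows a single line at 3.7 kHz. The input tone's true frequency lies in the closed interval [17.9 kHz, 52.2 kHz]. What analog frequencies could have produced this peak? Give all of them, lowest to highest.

22.9 kHz, 30.3 kHz, 49.5 kHz

Frequencies that alias to 3.7 kHz are k·fs ± 3.7 kHz for integer k ≥ 0.
k=0: 3.7 kHz.
k=1: 22.9 kHz, 30.3 kHz.
k=2: 49.5 kHz, 56.9 kHz.
k=3: 76.1 kHz, 83.5 kHz.
Within [17.9 kHz, 52.2 kHz]: 22.9 kHz, 30.3 kHz, 49.5 kHz.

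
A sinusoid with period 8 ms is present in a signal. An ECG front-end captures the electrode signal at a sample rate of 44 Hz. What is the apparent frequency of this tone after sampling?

T = 8 ms → f = 1/T = 125 Hz.
125 Hz mod fs = 37 Hz.
37 Hz > fs/2 = 22 Hz, folds to fs − 37 Hz = 7 Hz.

7 Hz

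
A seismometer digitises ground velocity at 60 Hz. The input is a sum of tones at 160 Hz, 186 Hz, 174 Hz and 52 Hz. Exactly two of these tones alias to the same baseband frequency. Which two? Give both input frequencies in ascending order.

fs/2 = 30 Hz.
160 Hz mod fs = 40 Hz.
40 Hz > fs/2 = 30 Hz, folds to fs − 40 Hz = 20 Hz.
186 Hz mod fs = 6 Hz.
6 Hz ≤ fs/2 = 30 Hz, appears at 6 Hz.
174 Hz mod fs = 54 Hz.
54 Hz > fs/2 = 30 Hz, folds to fs − 54 Hz = 6 Hz.
52 Hz > fs/2 = 30 Hz, folds to fs − 52 Hz = 8 Hz.
174 Hz and 186 Hz both map to 6 Hz.

174 Hz, 186 Hz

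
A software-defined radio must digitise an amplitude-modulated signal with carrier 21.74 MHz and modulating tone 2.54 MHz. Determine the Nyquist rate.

AM sidebands sit at fc ± fm = 19.2 MHz and 24.28 MHz.
Highest-frequency component: 24.28 MHz.
Nyquist rate = 2 × 24.28 MHz = 48.56 MHz.

48.56 MHz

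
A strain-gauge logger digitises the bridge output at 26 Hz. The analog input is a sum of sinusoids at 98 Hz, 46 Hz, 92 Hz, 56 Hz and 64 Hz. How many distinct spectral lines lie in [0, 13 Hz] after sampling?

fs/2 = 13 Hz.
98 Hz mod fs = 20 Hz.
20 Hz > fs/2 = 13 Hz, folds to fs − 20 Hz = 6 Hz.
46 Hz mod fs = 20 Hz.
20 Hz > fs/2 = 13 Hz, folds to fs − 20 Hz = 6 Hz.
92 Hz mod fs = 14 Hz.
14 Hz > fs/2 = 13 Hz, folds to fs − 14 Hz = 12 Hz.
56 Hz mod fs = 4 Hz.
4 Hz ≤ fs/2 = 13 Hz, appears at 4 Hz.
64 Hz mod fs = 12 Hz.
12 Hz ≤ fs/2 = 13 Hz, appears at 12 Hz.
Distinct values: {4 Hz, 6 Hz, 12 Hz} → 3.

3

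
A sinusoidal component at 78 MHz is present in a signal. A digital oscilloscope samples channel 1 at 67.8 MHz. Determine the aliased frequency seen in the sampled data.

10.2 MHz

78 MHz mod fs = 10.2 MHz.
10.2 MHz ≤ fs/2 = 33.9 MHz, appears at 10.2 MHz.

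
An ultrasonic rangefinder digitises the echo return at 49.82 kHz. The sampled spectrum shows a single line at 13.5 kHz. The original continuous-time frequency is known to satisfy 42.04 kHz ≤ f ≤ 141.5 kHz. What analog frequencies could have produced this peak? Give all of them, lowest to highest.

63.32 kHz, 86.14 kHz, 113.14 kHz, 135.96 kHz

Frequencies that alias to 13.5 kHz are k·fs ± 13.5 kHz for integer k ≥ 0.
k=0: 13.5 kHz.
k=1: 36.32 kHz, 63.32 kHz.
k=2: 86.14 kHz, 113.14 kHz.
k=3: 135.96 kHz, 162.96 kHz.
k=4: 185.78 kHz, 212.78 kHz.
Within [42.04 kHz, 141.5 kHz]: 63.32 kHz, 86.14 kHz, 113.14 kHz, 135.96 kHz.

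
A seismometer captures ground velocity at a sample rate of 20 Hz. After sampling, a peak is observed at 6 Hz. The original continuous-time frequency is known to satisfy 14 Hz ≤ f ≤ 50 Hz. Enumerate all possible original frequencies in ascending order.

Frequencies that alias to 6 Hz are k·fs ± 6 Hz for integer k ≥ 0.
k=0: 6 Hz.
k=1: 14 Hz, 26 Hz.
k=2: 34 Hz, 46 Hz.
k=3: 54 Hz, 66 Hz.
Within [14 Hz, 50 Hz]: 14 Hz, 26 Hz, 34 Hz, 46 Hz.

14 Hz, 26 Hz, 34 Hz, 46 Hz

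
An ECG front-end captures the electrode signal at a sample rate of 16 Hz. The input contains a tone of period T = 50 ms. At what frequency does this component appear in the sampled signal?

4 Hz

T = 50 ms → f = 1/T = 20 Hz.
20 Hz mod fs = 4 Hz.
4 Hz ≤ fs/2 = 8 Hz, appears at 4 Hz.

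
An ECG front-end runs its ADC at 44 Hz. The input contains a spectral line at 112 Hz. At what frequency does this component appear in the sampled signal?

112 Hz mod fs = 24 Hz.
24 Hz > fs/2 = 22 Hz, folds to fs − 24 Hz = 20 Hz.

20 Hz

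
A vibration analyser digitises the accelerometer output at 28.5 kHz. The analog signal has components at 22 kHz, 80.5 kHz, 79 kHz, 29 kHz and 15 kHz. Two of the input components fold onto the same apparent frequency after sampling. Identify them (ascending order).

fs/2 = 14.25 kHz.
22 kHz > fs/2 = 14.25 kHz, folds to fs − 22 kHz = 6.5 kHz.
80.5 kHz mod fs = 23.5 kHz.
23.5 kHz > fs/2 = 14.25 kHz, folds to fs − 23.5 kHz = 5 kHz.
79 kHz mod fs = 22 kHz.
22 kHz > fs/2 = 14.25 kHz, folds to fs − 22 kHz = 6.5 kHz.
29 kHz mod fs = 0.5 kHz.
0.5 kHz ≤ fs/2 = 14.25 kHz, appears at 0.5 kHz.
15 kHz > fs/2 = 14.25 kHz, folds to fs − 15 kHz = 13.5 kHz.
22 kHz and 79 kHz both map to 6.5 kHz.

22 kHz, 79 kHz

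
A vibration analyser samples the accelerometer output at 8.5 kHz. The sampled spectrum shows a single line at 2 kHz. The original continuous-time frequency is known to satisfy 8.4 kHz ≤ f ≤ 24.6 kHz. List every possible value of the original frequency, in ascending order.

Frequencies that alias to 2 kHz are k·fs ± 2 kHz for integer k ≥ 0.
k=0: 2 kHz.
k=1: 6.5 kHz, 10.5 kHz.
k=2: 15 kHz, 19 kHz.
k=3: 23.5 kHz, 27.5 kHz.
k=4: 32 kHz, 36 kHz.
Within [8.4 kHz, 24.6 kHz]: 10.5 kHz, 15 kHz, 19 kHz, 23.5 kHz.

10.5 kHz, 15 kHz, 19 kHz, 23.5 kHz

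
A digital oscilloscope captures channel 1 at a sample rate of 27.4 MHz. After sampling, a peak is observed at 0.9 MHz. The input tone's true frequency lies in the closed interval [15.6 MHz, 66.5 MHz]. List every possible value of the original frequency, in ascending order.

Frequencies that alias to 0.9 MHz are k·fs ± 0.9 MHz for integer k ≥ 0.
k=0: 0.9 MHz.
k=1: 26.5 MHz, 28.3 MHz.
k=2: 53.9 MHz, 55.7 MHz.
k=3: 81.3 MHz, 83.1 MHz.
Within [15.6 MHz, 66.5 MHz]: 26.5 MHz, 28.3 MHz, 53.9 MHz, 55.7 MHz.

26.5 MHz, 28.3 MHz, 53.9 MHz, 55.7 MHz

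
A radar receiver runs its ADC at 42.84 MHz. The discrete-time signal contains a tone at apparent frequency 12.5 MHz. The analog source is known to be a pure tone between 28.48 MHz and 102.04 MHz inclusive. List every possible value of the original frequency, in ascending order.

Frequencies that alias to 12.5 MHz are k·fs ± 12.5 MHz for integer k ≥ 0.
k=0: 12.5 MHz.
k=1: 30.34 MHz, 55.34 MHz.
k=2: 73.18 MHz, 98.18 MHz.
k=3: 116.02 MHz, 141.02 MHz.
Within [28.48 MHz, 102.04 MHz]: 30.34 MHz, 55.34 MHz, 73.18 MHz, 98.18 MHz.

30.34 MHz, 55.34 MHz, 73.18 MHz, 98.18 MHz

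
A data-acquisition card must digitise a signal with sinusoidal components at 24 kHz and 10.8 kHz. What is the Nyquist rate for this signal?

Highest-frequency component: 24 kHz.
Nyquist rate = 2 × 24 kHz = 48 kHz.

48 kHz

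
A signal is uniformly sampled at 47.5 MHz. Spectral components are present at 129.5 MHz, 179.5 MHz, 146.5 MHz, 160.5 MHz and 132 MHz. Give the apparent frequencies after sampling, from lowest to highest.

4 MHz, 10.5 MHz, 13 MHz, 18 MHz

fs/2 = 23.75 MHz.
129.5 MHz mod fs = 34.5 MHz.
34.5 MHz > fs/2 = 23.75 MHz, folds to fs − 34.5 MHz = 13 MHz.
179.5 MHz mod fs = 37 MHz.
37 MHz > fs/2 = 23.75 MHz, folds to fs − 37 MHz = 10.5 MHz.
146.5 MHz mod fs = 4 MHz.
4 MHz ≤ fs/2 = 23.75 MHz, appears at 4 MHz.
160.5 MHz mod fs = 18 MHz.
18 MHz ≤ fs/2 = 23.75 MHz, appears at 18 MHz.
132 MHz mod fs = 37 MHz.
37 MHz > fs/2 = 23.75 MHz, folds to fs − 37 MHz = 10.5 MHz.
Distinct values: {4 MHz, 10.5 MHz, 13 MHz, 18 MHz}.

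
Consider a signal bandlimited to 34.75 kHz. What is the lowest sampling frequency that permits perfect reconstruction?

Nyquist rate = 2 × 34.75 kHz = 69.5 kHz.

69.5 kHz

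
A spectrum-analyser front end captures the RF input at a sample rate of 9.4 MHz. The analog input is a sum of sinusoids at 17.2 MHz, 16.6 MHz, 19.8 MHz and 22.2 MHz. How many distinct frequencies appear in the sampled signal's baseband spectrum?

4

fs/2 = 4.7 MHz.
17.2 MHz mod fs = 7.8 MHz.
7.8 MHz > fs/2 = 4.7 MHz, folds to fs − 7.8 MHz = 1.6 MHz.
16.6 MHz mod fs = 7.2 MHz.
7.2 MHz > fs/2 = 4.7 MHz, folds to fs − 7.2 MHz = 2.2 MHz.
19.8 MHz mod fs = 1 MHz.
1 MHz ≤ fs/2 = 4.7 MHz, appears at 1 MHz.
22.2 MHz mod fs = 3.4 MHz.
3.4 MHz ≤ fs/2 = 4.7 MHz, appears at 3.4 MHz.
Distinct values: {1 MHz, 1.6 MHz, 2.2 MHz, 3.4 MHz} → 4.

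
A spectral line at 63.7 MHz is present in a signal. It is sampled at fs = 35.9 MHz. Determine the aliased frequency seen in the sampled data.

63.7 MHz mod fs = 27.8 MHz.
27.8 MHz > fs/2 = 17.95 MHz, folds to fs − 27.8 MHz = 8.1 MHz.

8.1 MHz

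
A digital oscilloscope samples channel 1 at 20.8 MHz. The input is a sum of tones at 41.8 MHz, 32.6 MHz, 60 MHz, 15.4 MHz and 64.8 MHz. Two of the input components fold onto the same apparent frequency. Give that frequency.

2.4 MHz

fs/2 = 10.4 MHz.
41.8 MHz mod fs = 0.2 MHz.
0.2 MHz ≤ fs/2 = 10.4 MHz, appears at 0.2 MHz.
32.6 MHz mod fs = 11.8 MHz.
11.8 MHz > fs/2 = 10.4 MHz, folds to fs − 11.8 MHz = 9 MHz.
60 MHz mod fs = 18.4 MHz.
18.4 MHz > fs/2 = 10.4 MHz, folds to fs − 18.4 MHz = 2.4 MHz.
15.4 MHz > fs/2 = 10.4 MHz, folds to fs − 15.4 MHz = 5.4 MHz.
64.8 MHz mod fs = 2.4 MHz.
2.4 MHz ≤ fs/2 = 10.4 MHz, appears at 2.4 MHz.
60 MHz and 64.8 MHz both map to 2.4 MHz.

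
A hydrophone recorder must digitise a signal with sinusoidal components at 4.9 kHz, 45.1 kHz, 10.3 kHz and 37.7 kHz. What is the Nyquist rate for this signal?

Highest-frequency component: 45.1 kHz.
Nyquist rate = 2 × 45.1 kHz = 90.2 kHz.

90.2 kHz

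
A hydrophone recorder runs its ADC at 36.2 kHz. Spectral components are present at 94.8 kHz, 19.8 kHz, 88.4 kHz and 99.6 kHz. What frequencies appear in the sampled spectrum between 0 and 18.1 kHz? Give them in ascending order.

fs/2 = 18.1 kHz.
94.8 kHz mod fs = 22.4 kHz.
22.4 kHz > fs/2 = 18.1 kHz, folds to fs − 22.4 kHz = 13.8 kHz.
19.8 kHz > fs/2 = 18.1 kHz, folds to fs − 19.8 kHz = 16.4 kHz.
88.4 kHz mod fs = 16 kHz.
16 kHz ≤ fs/2 = 18.1 kHz, appears at 16 kHz.
99.6 kHz mod fs = 27.2 kHz.
27.2 kHz > fs/2 = 18.1 kHz, folds to fs − 27.2 kHz = 9 kHz.
Distinct values: {9 kHz, 13.8 kHz, 16 kHz, 16.4 kHz}.

9 kHz, 13.8 kHz, 16 kHz, 16.4 kHz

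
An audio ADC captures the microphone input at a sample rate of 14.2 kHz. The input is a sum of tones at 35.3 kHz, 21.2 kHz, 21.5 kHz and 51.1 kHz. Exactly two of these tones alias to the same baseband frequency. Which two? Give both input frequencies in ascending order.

fs/2 = 7.1 kHz.
35.3 kHz mod fs = 6.9 kHz.
6.9 kHz ≤ fs/2 = 7.1 kHz, appears at 6.9 kHz.
21.2 kHz mod fs = 7 kHz.
7 kHz ≤ fs/2 = 7.1 kHz, appears at 7 kHz.
21.5 kHz mod fs = 7.3 kHz.
7.3 kHz > fs/2 = 7.1 kHz, folds to fs − 7.3 kHz = 6.9 kHz.
51.1 kHz mod fs = 8.5 kHz.
8.5 kHz > fs/2 = 7.1 kHz, folds to fs − 8.5 kHz = 5.7 kHz.
21.5 kHz and 35.3 kHz both map to 6.9 kHz.

21.5 kHz, 35.3 kHz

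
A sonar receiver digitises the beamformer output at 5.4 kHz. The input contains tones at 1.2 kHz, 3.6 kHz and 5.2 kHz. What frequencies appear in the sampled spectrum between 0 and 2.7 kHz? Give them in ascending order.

0.2 kHz, 1.2 kHz, 1.8 kHz

fs/2 = 2.7 kHz.
1.2 kHz ≤ fs/2 = 2.7 kHz, passes unchanged.
3.6 kHz > fs/2 = 2.7 kHz, folds to fs − 3.6 kHz = 1.8 kHz.
5.2 kHz > fs/2 = 2.7 kHz, folds to fs − 5.2 kHz = 0.2 kHz.
Distinct values: {0.2 kHz, 1.2 kHz, 1.8 kHz}.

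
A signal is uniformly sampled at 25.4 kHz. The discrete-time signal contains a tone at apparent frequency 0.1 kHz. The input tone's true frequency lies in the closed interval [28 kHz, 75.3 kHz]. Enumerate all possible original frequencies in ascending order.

50.7 kHz, 50.9 kHz

Frequencies that alias to 0.1 kHz are k·fs ± 0.1 kHz for integer k ≥ 0.
k=0: 0.1 kHz.
k=1: 25.3 kHz, 25.5 kHz.
k=2: 50.7 kHz, 50.9 kHz.
k=3: 76.1 kHz, 76.3 kHz.
Within [28 kHz, 75.3 kHz]: 50.7 kHz, 50.9 kHz.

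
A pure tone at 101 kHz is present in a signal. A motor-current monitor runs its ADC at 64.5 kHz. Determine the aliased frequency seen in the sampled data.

101 kHz mod fs = 36.5 kHz.
36.5 kHz > fs/2 = 32.25 kHz, folds to fs − 36.5 kHz = 28 kHz.

28 kHz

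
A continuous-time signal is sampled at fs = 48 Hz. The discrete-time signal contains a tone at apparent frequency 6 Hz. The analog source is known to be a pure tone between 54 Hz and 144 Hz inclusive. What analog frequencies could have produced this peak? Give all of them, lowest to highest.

Frequencies that alias to 6 Hz are k·fs ± 6 Hz for integer k ≥ 0.
k=0: 6 Hz.
k=1: 42 Hz, 54 Hz.
k=2: 90 Hz, 102 Hz.
k=3: 138 Hz, 150 Hz.
k=4: 186 Hz, 198 Hz.
Within [54 Hz, 144 Hz]: 54 Hz, 90 Hz, 102 Hz, 138 Hz.

54 Hz, 90 Hz, 102 Hz, 138 Hz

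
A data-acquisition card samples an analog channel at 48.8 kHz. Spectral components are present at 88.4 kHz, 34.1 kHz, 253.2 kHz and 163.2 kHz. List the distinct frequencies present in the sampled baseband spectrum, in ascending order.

fs/2 = 24.4 kHz.
88.4 kHz mod fs = 39.6 kHz.
39.6 kHz > fs/2 = 24.4 kHz, folds to fs − 39.6 kHz = 9.2 kHz.
34.1 kHz > fs/2 = 24.4 kHz, folds to fs − 34.1 kHz = 14.7 kHz.
253.2 kHz mod fs = 9.2 kHz.
9.2 kHz ≤ fs/2 = 24.4 kHz, appears at 9.2 kHz.
163.2 kHz mod fs = 16.8 kHz.
16.8 kHz ≤ fs/2 = 24.4 kHz, appears at 16.8 kHz.
Distinct values: {9.2 kHz, 14.7 kHz, 16.8 kHz}.

9.2 kHz, 14.7 kHz, 16.8 kHz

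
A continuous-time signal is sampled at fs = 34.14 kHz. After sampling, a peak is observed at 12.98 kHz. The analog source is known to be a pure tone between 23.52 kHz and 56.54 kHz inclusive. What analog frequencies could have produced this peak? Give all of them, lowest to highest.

47.12 kHz, 55.3 kHz

Frequencies that alias to 12.98 kHz are k·fs ± 12.98 kHz for integer k ≥ 0.
k=0: 12.98 kHz.
k=1: 21.16 kHz, 47.12 kHz.
k=2: 55.3 kHz, 81.26 kHz.
k=3: 89.44 kHz, 115.4 kHz.
Within [23.52 kHz, 56.54 kHz]: 47.12 kHz, 55.3 kHz.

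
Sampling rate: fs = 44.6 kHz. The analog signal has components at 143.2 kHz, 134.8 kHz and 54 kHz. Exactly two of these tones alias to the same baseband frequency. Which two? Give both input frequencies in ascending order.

fs/2 = 22.3 kHz.
143.2 kHz mod fs = 9.4 kHz.
9.4 kHz ≤ fs/2 = 22.3 kHz, appears at 9.4 kHz.
134.8 kHz mod fs = 1 kHz.
1 kHz ≤ fs/2 = 22.3 kHz, appears at 1 kHz.
54 kHz mod fs = 9.4 kHz.
9.4 kHz ≤ fs/2 = 22.3 kHz, appears at 9.4 kHz.
54 kHz and 143.2 kHz both map to 9.4 kHz.

54 kHz, 143.2 kHz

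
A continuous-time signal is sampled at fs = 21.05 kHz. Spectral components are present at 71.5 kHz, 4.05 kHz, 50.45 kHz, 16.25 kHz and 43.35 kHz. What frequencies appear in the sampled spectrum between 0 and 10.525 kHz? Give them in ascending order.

1.25 kHz, 4.05 kHz, 4.8 kHz, 8.35 kHz

fs/2 = 10.525 kHz.
71.5 kHz mod fs = 8.35 kHz.
8.35 kHz ≤ fs/2 = 10.525 kHz, appears at 8.35 kHz.
4.05 kHz ≤ fs/2 = 10.525 kHz, passes unchanged.
50.45 kHz mod fs = 8.35 kHz.
8.35 kHz ≤ fs/2 = 10.525 kHz, appears at 8.35 kHz.
16.25 kHz > fs/2 = 10.525 kHz, folds to fs − 16.25 kHz = 4.8 kHz.
43.35 kHz mod fs = 1.25 kHz.
1.25 kHz ≤ fs/2 = 10.525 kHz, appears at 1.25 kHz.
Distinct values: {1.25 kHz, 4.05 kHz, 4.8 kHz, 8.35 kHz}.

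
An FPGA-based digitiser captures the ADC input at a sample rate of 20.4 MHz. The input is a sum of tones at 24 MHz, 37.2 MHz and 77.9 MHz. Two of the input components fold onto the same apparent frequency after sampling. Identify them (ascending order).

fs/2 = 10.2 MHz.
24 MHz mod fs = 3.6 MHz.
3.6 MHz ≤ fs/2 = 10.2 MHz, appears at 3.6 MHz.
37.2 MHz mod fs = 16.8 MHz.
16.8 MHz > fs/2 = 10.2 MHz, folds to fs − 16.8 MHz = 3.6 MHz.
77.9 MHz mod fs = 16.7 MHz.
16.7 MHz > fs/2 = 10.2 MHz, folds to fs − 16.7 MHz = 3.7 MHz.
24 MHz and 37.2 MHz both map to 3.6 MHz.

24 MHz, 37.2 MHz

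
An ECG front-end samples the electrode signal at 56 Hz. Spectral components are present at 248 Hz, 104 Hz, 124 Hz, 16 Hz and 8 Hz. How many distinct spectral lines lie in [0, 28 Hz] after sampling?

4

fs/2 = 28 Hz.
248 Hz mod fs = 24 Hz.
24 Hz ≤ fs/2 = 28 Hz, appears at 24 Hz.
104 Hz mod fs = 48 Hz.
48 Hz > fs/2 = 28 Hz, folds to fs − 48 Hz = 8 Hz.
124 Hz mod fs = 12 Hz.
12 Hz ≤ fs/2 = 28 Hz, appears at 12 Hz.
16 Hz ≤ fs/2 = 28 Hz, passes unchanged.
8 Hz ≤ fs/2 = 28 Hz, passes unchanged.
Distinct values: {8 Hz, 12 Hz, 16 Hz, 24 Hz} → 4.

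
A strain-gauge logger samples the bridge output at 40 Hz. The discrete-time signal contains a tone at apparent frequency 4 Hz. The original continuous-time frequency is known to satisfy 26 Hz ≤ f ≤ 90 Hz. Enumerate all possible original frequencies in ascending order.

36 Hz, 44 Hz, 76 Hz, 84 Hz

Frequencies that alias to 4 Hz are k·fs ± 4 Hz for integer k ≥ 0.
k=0: 4 Hz.
k=1: 36 Hz, 44 Hz.
k=2: 76 Hz, 84 Hz.
k=3: 116 Hz, 124 Hz.
Within [26 Hz, 90 Hz]: 36 Hz, 44 Hz, 76 Hz, 84 Hz.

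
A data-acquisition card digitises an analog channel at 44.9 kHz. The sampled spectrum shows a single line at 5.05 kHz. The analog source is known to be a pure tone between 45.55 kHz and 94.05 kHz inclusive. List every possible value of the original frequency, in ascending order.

Frequencies that alias to 5.05 kHz are k·fs ± 5.05 kHz for integer k ≥ 0.
k=0: 5.05 kHz.
k=1: 39.85 kHz, 49.95 kHz.
k=2: 84.75 kHz, 94.85 kHz.
k=3: 129.65 kHz, 139.75 kHz.
Within [45.55 kHz, 94.05 kHz]: 49.95 kHz, 84.75 kHz.

49.95 kHz, 84.75 kHz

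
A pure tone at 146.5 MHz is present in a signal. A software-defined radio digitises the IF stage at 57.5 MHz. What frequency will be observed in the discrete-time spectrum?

26 MHz

146.5 MHz mod fs = 31.5 MHz.
31.5 MHz > fs/2 = 28.75 MHz, folds to fs − 31.5 MHz = 26 MHz.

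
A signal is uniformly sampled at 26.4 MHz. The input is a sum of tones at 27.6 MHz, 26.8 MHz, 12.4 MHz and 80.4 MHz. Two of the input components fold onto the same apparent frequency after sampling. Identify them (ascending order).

27.6 MHz, 80.4 MHz

fs/2 = 13.2 MHz.
27.6 MHz mod fs = 1.2 MHz.
1.2 MHz ≤ fs/2 = 13.2 MHz, appears at 1.2 MHz.
26.8 MHz mod fs = 0.4 MHz.
0.4 MHz ≤ fs/2 = 13.2 MHz, appears at 0.4 MHz.
12.4 MHz ≤ fs/2 = 13.2 MHz, passes unchanged.
80.4 MHz mod fs = 1.2 MHz.
1.2 MHz ≤ fs/2 = 13.2 MHz, appears at 1.2 MHz.
27.6 MHz and 80.4 MHz both map to 1.2 MHz.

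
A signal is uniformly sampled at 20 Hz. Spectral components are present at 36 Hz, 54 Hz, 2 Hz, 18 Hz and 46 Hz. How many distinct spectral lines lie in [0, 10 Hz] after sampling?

fs/2 = 10 Hz.
36 Hz mod fs = 16 Hz.
16 Hz > fs/2 = 10 Hz, folds to fs − 16 Hz = 4 Hz.
54 Hz mod fs = 14 Hz.
14 Hz > fs/2 = 10 Hz, folds to fs − 14 Hz = 6 Hz.
2 Hz ≤ fs/2 = 10 Hz, passes unchanged.
18 Hz > fs/2 = 10 Hz, folds to fs − 18 Hz = 2 Hz.
46 Hz mod fs = 6 Hz.
6 Hz ≤ fs/2 = 10 Hz, appears at 6 Hz.
Distinct values: {2 Hz, 4 Hz, 6 Hz} → 3.

3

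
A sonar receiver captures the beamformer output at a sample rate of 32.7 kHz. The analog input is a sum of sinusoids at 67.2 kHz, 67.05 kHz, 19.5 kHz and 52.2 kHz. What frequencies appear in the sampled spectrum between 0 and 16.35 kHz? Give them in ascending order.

1.65 kHz, 1.8 kHz, 13.2 kHz

fs/2 = 16.35 kHz.
67.2 kHz mod fs = 1.8 kHz.
1.8 kHz ≤ fs/2 = 16.35 kHz, appears at 1.8 kHz.
67.05 kHz mod fs = 1.65 kHz.
1.65 kHz ≤ fs/2 = 16.35 kHz, appears at 1.65 kHz.
19.5 kHz > fs/2 = 16.35 kHz, folds to fs − 19.5 kHz = 13.2 kHz.
52.2 kHz mod fs = 19.5 kHz.
19.5 kHz > fs/2 = 16.35 kHz, folds to fs − 19.5 kHz = 13.2 kHz.
Distinct values: {1.65 kHz, 1.8 kHz, 13.2 kHz}.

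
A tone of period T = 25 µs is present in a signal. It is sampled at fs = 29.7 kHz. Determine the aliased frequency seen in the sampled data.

T = 25 µs → f = 1/T = 40 kHz.
40 kHz mod fs = 10.3 kHz.
10.3 kHz ≤ fs/2 = 14.85 kHz, appears at 10.3 kHz.

10.3 kHz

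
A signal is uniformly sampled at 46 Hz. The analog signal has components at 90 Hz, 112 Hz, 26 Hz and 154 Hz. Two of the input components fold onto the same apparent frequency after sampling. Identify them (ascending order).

fs/2 = 23 Hz.
90 Hz mod fs = 44 Hz.
44 Hz > fs/2 = 23 Hz, folds to fs − 44 Hz = 2 Hz.
112 Hz mod fs = 20 Hz.
20 Hz ≤ fs/2 = 23 Hz, appears at 20 Hz.
26 Hz > fs/2 = 23 Hz, folds to fs − 26 Hz = 20 Hz.
154 Hz mod fs = 16 Hz.
16 Hz ≤ fs/2 = 23 Hz, appears at 16 Hz.
26 Hz and 112 Hz both map to 20 Hz.

26 Hz, 112 Hz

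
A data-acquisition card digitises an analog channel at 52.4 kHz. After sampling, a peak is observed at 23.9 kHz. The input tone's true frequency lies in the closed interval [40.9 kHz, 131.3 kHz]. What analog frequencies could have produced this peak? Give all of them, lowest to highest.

Frequencies that alias to 23.9 kHz are k·fs ± 23.9 kHz for integer k ≥ 0.
k=0: 23.9 kHz.
k=1: 28.5 kHz, 76.3 kHz.
k=2: 80.9 kHz, 128.7 kHz.
k=3: 133.3 kHz, 181.1 kHz.
Within [40.9 kHz, 131.3 kHz]: 76.3 kHz, 80.9 kHz, 128.7 kHz.

76.3 kHz, 80.9 kHz, 128.7 kHz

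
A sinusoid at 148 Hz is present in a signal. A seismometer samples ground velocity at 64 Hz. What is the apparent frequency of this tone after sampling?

20 Hz

148 Hz mod fs = 20 Hz.
20 Hz ≤ fs/2 = 32 Hz, appears at 20 Hz.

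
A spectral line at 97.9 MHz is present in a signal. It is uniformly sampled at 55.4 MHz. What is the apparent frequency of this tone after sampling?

12.9 MHz

97.9 MHz mod fs = 42.5 MHz.
42.5 MHz > fs/2 = 27.7 MHz, folds to fs − 42.5 MHz = 12.9 MHz.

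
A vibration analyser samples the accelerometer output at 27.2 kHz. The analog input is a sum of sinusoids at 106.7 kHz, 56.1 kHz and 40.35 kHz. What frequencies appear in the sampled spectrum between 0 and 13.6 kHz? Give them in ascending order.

1.7 kHz, 2.1 kHz, 13.15 kHz

fs/2 = 13.6 kHz.
106.7 kHz mod fs = 25.1 kHz.
25.1 kHz > fs/2 = 13.6 kHz, folds to fs − 25.1 kHz = 2.1 kHz.
56.1 kHz mod fs = 1.7 kHz.
1.7 kHz ≤ fs/2 = 13.6 kHz, appears at 1.7 kHz.
40.35 kHz mod fs = 13.15 kHz.
13.15 kHz ≤ fs/2 = 13.6 kHz, appears at 13.15 kHz.
Distinct values: {1.7 kHz, 2.1 kHz, 13.15 kHz}.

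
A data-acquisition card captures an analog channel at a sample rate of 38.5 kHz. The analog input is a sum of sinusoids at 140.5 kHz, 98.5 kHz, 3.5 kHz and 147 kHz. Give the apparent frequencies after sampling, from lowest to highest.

fs/2 = 19.25 kHz.
140.5 kHz mod fs = 25 kHz.
25 kHz > fs/2 = 19.25 kHz, folds to fs − 25 kHz = 13.5 kHz.
98.5 kHz mod fs = 21.5 kHz.
21.5 kHz > fs/2 = 19.25 kHz, folds to fs − 21.5 kHz = 17 kHz.
3.5 kHz ≤ fs/2 = 19.25 kHz, passes unchanged.
147 kHz mod fs = 31.5 kHz.
31.5 kHz > fs/2 = 19.25 kHz, folds to fs − 31.5 kHz = 7 kHz.
Distinct values: {3.5 kHz, 7 kHz, 13.5 kHz, 17 kHz}.

3.5 kHz, 7 kHz, 13.5 kHz, 17 kHz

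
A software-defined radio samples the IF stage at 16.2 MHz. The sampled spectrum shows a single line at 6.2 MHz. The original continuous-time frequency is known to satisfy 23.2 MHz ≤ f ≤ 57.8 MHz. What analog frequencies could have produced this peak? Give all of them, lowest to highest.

Frequencies that alias to 6.2 MHz are k·fs ± 6.2 MHz for integer k ≥ 0.
k=0: 6.2 MHz.
k=1: 10 MHz, 22.4 MHz.
k=2: 26.2 MHz, 38.6 MHz.
k=3: 42.4 MHz, 54.8 MHz.
k=4: 58.6 MHz, 71 MHz.
Within [23.2 MHz, 57.8 MHz]: 26.2 MHz, 38.6 MHz, 42.4 MHz, 54.8 MHz.

26.2 MHz, 38.6 MHz, 42.4 MHz, 54.8 MHz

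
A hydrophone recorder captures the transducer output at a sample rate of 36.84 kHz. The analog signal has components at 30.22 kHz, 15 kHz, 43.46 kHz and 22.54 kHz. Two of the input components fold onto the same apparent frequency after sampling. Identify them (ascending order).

30.22 kHz, 43.46 kHz

fs/2 = 18.42 kHz.
30.22 kHz > fs/2 = 18.42 kHz, folds to fs − 30.22 kHz = 6.62 kHz.
15 kHz ≤ fs/2 = 18.42 kHz, passes unchanged.
43.46 kHz mod fs = 6.62 kHz.
6.62 kHz ≤ fs/2 = 18.42 kHz, appears at 6.62 kHz.
22.54 kHz > fs/2 = 18.42 kHz, folds to fs − 22.54 kHz = 14.3 kHz.
30.22 kHz and 43.46 kHz both map to 6.62 kHz.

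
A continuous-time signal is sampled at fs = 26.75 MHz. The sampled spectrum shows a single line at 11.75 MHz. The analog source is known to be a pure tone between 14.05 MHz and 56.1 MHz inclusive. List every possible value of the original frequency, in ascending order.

Frequencies that alias to 11.75 MHz are k·fs ± 11.75 MHz for integer k ≥ 0.
k=0: 11.75 MHz.
k=1: 15 MHz, 38.5 MHz.
k=2: 41.75 MHz, 65.25 MHz.
k=3: 68.5 MHz, 92 MHz.
Within [14.05 MHz, 56.1 MHz]: 15 MHz, 38.5 MHz, 41.75 MHz.

15 MHz, 38.5 MHz, 41.75 MHz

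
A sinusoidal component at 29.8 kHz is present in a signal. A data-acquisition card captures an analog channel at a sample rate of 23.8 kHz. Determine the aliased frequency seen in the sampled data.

6 kHz

29.8 kHz mod fs = 6 kHz.
6 kHz ≤ fs/2 = 11.9 kHz, appears at 6 kHz.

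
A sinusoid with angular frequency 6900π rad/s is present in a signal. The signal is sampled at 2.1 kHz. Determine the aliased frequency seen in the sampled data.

ω = 6900π rad/s → f = ω/(2π) = 3450 Hz = 3.45 kHz.
3.45 kHz mod fs = 1.35 kHz.
1.35 kHz > fs/2 = 1.05 kHz, folds to fs − 1.35 kHz = 0.75 kHz.

0.75 kHz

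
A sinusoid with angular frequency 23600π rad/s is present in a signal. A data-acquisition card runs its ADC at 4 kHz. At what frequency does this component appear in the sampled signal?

0.2 kHz

ω = 23600π rad/s → f = ω/(2π) = 11800 Hz = 11.8 kHz.
11.8 kHz mod fs = 3.8 kHz.
3.8 kHz > fs/2 = 2 kHz, folds to fs − 3.8 kHz = 0.2 kHz.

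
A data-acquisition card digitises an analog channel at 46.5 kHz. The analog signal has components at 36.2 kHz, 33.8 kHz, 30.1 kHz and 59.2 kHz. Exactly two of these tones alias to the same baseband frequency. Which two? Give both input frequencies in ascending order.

33.8 kHz, 59.2 kHz

fs/2 = 23.25 kHz.
36.2 kHz > fs/2 = 23.25 kHz, folds to fs − 36.2 kHz = 10.3 kHz.
33.8 kHz > fs/2 = 23.25 kHz, folds to fs − 33.8 kHz = 12.7 kHz.
30.1 kHz > fs/2 = 23.25 kHz, folds to fs − 30.1 kHz = 16.4 kHz.
59.2 kHz mod fs = 12.7 kHz.
12.7 kHz ≤ fs/2 = 23.25 kHz, appears at 12.7 kHz.
33.8 kHz and 59.2 kHz both map to 12.7 kHz.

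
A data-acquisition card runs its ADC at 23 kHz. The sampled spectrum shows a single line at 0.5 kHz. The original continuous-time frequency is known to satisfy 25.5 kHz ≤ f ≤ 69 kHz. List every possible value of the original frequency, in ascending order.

Frequencies that alias to 0.5 kHz are k·fs ± 0.5 kHz for integer k ≥ 0.
k=0: 0.5 kHz.
k=1: 22.5 kHz, 23.5 kHz.
k=2: 45.5 kHz, 46.5 kHz.
k=3: 68.5 kHz, 69.5 kHz.
k=4: 91.5 kHz, 92.5 kHz.
Within [25.5 kHz, 69 kHz]: 45.5 kHz, 46.5 kHz, 68.5 kHz.

45.5 kHz, 46.5 kHz, 68.5 kHz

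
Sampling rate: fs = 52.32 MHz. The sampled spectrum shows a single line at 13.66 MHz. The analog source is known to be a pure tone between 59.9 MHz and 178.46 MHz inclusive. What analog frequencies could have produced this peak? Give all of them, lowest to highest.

65.98 MHz, 90.98 MHz, 118.3 MHz, 143.3 MHz, 170.62 MHz

Frequencies that alias to 13.66 MHz are k·fs ± 13.66 MHz for integer k ≥ 0.
k=0: 13.66 MHz.
k=1: 38.66 MHz, 65.98 MHz.
k=2: 90.98 MHz, 118.3 MHz.
k=3: 143.3 MHz, 170.62 MHz.
k=4: 195.62 MHz, 222.94 MHz.
Within [59.9 MHz, 178.46 MHz]: 65.98 MHz, 90.98 MHz, 118.3 MHz, 143.3 MHz, 170.62 MHz.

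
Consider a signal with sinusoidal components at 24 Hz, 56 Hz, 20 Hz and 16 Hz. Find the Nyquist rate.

Highest-frequency component: 56 Hz.
Nyquist rate = 2 × 56 Hz = 112 Hz.

112 Hz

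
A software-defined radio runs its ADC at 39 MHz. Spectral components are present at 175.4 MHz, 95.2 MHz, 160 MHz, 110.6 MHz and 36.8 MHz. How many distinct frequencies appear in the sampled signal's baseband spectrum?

fs/2 = 19.5 MHz.
175.4 MHz mod fs = 19.4 MHz.
19.4 MHz ≤ fs/2 = 19.5 MHz, appears at 19.4 MHz.
95.2 MHz mod fs = 17.2 MHz.
17.2 MHz ≤ fs/2 = 19.5 MHz, appears at 17.2 MHz.
160 MHz mod fs = 4 MHz.
4 MHz ≤ fs/2 = 19.5 MHz, appears at 4 MHz.
110.6 MHz mod fs = 32.6 MHz.
32.6 MHz > fs/2 = 19.5 MHz, folds to fs − 32.6 MHz = 6.4 MHz.
36.8 MHz > fs/2 = 19.5 MHz, folds to fs − 36.8 MHz = 2.2 MHz.
Distinct values: {2.2 MHz, 4 MHz, 6.4 MHz, 17.2 MHz, 19.4 MHz} → 5.

5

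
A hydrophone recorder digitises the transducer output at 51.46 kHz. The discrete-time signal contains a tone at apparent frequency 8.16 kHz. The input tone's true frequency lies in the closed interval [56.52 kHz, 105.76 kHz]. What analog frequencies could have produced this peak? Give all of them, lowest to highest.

Frequencies that alias to 8.16 kHz are k·fs ± 8.16 kHz for integer k ≥ 0.
k=0: 8.16 kHz.
k=1: 43.3 kHz, 59.62 kHz.
k=2: 94.76 kHz, 111.08 kHz.
k=3: 146.22 kHz, 162.54 kHz.
Within [56.52 kHz, 105.76 kHz]: 59.62 kHz, 94.76 kHz.

59.62 kHz, 94.76 kHz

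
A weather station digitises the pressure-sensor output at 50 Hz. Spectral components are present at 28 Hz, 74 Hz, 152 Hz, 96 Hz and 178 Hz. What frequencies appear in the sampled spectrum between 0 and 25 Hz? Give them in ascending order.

fs/2 = 25 Hz.
28 Hz > fs/2 = 25 Hz, folds to fs − 28 Hz = 22 Hz.
74 Hz mod fs = 24 Hz.
24 Hz ≤ fs/2 = 25 Hz, appears at 24 Hz.
152 Hz mod fs = 2 Hz.
2 Hz ≤ fs/2 = 25 Hz, appears at 2 Hz.
96 Hz mod fs = 46 Hz.
46 Hz > fs/2 = 25 Hz, folds to fs − 46 Hz = 4 Hz.
178 Hz mod fs = 28 Hz.
28 Hz > fs/2 = 25 Hz, folds to fs − 28 Hz = 22 Hz.
Distinct values: {2 Hz, 4 Hz, 22 Hz, 24 Hz}.

2 Hz, 4 Hz, 22 Hz, 24 Hz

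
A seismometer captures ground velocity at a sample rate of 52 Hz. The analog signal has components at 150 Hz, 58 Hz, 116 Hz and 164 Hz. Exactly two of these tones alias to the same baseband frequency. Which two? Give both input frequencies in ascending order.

fs/2 = 26 Hz.
150 Hz mod fs = 46 Hz.
46 Hz > fs/2 = 26 Hz, folds to fs − 46 Hz = 6 Hz.
58 Hz mod fs = 6 Hz.
6 Hz ≤ fs/2 = 26 Hz, appears at 6 Hz.
116 Hz mod fs = 12 Hz.
12 Hz ≤ fs/2 = 26 Hz, appears at 12 Hz.
164 Hz mod fs = 8 Hz.
8 Hz ≤ fs/2 = 26 Hz, appears at 8 Hz.
58 Hz and 150 Hz both map to 6 Hz.

58 Hz, 150 Hz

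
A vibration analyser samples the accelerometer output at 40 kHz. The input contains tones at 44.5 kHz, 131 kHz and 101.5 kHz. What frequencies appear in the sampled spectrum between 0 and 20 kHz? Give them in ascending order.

fs/2 = 20 kHz.
44.5 kHz mod fs = 4.5 kHz.
4.5 kHz ≤ fs/2 = 20 kHz, appears at 4.5 kHz.
131 kHz mod fs = 11 kHz.
11 kHz ≤ fs/2 = 20 kHz, appears at 11 kHz.
101.5 kHz mod fs = 21.5 kHz.
21.5 kHz > fs/2 = 20 kHz, folds to fs − 21.5 kHz = 18.5 kHz.
Distinct values: {4.5 kHz, 11 kHz, 18.5 kHz}.

4.5 kHz, 11 kHz, 18.5 kHz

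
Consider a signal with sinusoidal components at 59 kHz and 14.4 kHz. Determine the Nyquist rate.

Highest-frequency component: 59 kHz.
Nyquist rate = 2 × 59 kHz = 118 kHz.

118 kHz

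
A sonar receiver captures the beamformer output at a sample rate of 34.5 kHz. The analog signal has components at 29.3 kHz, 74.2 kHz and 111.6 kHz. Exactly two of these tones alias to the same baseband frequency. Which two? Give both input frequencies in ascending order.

fs/2 = 17.25 kHz.
29.3 kHz > fs/2 = 17.25 kHz, folds to fs − 29.3 kHz = 5.2 kHz.
74.2 kHz mod fs = 5.2 kHz.
5.2 kHz ≤ fs/2 = 17.25 kHz, appears at 5.2 kHz.
111.6 kHz mod fs = 8.1 kHz.
8.1 kHz ≤ fs/2 = 17.25 kHz, appears at 8.1 kHz.
29.3 kHz and 74.2 kHz both map to 5.2 kHz.

29.3 kHz, 74.2 kHz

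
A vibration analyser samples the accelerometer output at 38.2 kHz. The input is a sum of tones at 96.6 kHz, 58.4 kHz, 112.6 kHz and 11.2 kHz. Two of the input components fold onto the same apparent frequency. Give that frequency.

18 kHz

fs/2 = 19.1 kHz.
96.6 kHz mod fs = 20.2 kHz.
20.2 kHz > fs/2 = 19.1 kHz, folds to fs − 20.2 kHz = 18 kHz.
58.4 kHz mod fs = 20.2 kHz.
20.2 kHz > fs/2 = 19.1 kHz, folds to fs − 20.2 kHz = 18 kHz.
112.6 kHz mod fs = 36.2 kHz.
36.2 kHz > fs/2 = 19.1 kHz, folds to fs − 36.2 kHz = 2 kHz.
11.2 kHz ≤ fs/2 = 19.1 kHz, passes unchanged.
58.4 kHz and 96.6 kHz both map to 18 kHz.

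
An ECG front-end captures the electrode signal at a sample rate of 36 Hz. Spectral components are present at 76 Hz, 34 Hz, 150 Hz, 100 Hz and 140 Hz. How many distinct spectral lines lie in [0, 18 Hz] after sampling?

fs/2 = 18 Hz.
76 Hz mod fs = 4 Hz.
4 Hz ≤ fs/2 = 18 Hz, appears at 4 Hz.
34 Hz > fs/2 = 18 Hz, folds to fs − 34 Hz = 2 Hz.
150 Hz mod fs = 6 Hz.
6 Hz ≤ fs/2 = 18 Hz, appears at 6 Hz.
100 Hz mod fs = 28 Hz.
28 Hz > fs/2 = 18 Hz, folds to fs − 28 Hz = 8 Hz.
140 Hz mod fs = 32 Hz.
32 Hz > fs/2 = 18 Hz, folds to fs − 32 Hz = 4 Hz.
Distinct values: {2 Hz, 4 Hz, 6 Hz, 8 Hz} → 4.

4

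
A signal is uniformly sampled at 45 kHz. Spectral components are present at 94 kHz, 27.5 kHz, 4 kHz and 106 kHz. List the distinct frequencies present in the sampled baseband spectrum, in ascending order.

fs/2 = 22.5 kHz.
94 kHz mod fs = 4 kHz.
4 kHz ≤ fs/2 = 22.5 kHz, appears at 4 kHz.
27.5 kHz > fs/2 = 22.5 kHz, folds to fs − 27.5 kHz = 17.5 kHz.
4 kHz ≤ fs/2 = 22.5 kHz, passes unchanged.
106 kHz mod fs = 16 kHz.
16 kHz ≤ fs/2 = 22.5 kHz, appears at 16 kHz.
Distinct values: {4 kHz, 16 kHz, 17.5 kHz}.

4 kHz, 16 kHz, 17.5 kHz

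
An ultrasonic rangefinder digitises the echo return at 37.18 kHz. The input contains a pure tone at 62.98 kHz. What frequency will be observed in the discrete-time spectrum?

11.38 kHz

62.98 kHz mod fs = 25.8 kHz.
25.8 kHz > fs/2 = 18.59 kHz, folds to fs − 25.8 kHz = 11.38 kHz.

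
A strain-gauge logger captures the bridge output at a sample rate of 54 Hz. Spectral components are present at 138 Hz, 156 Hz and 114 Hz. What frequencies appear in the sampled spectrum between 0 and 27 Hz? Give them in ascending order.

fs/2 = 27 Hz.
138 Hz mod fs = 30 Hz.
30 Hz > fs/2 = 27 Hz, folds to fs − 30 Hz = 24 Hz.
156 Hz mod fs = 48 Hz.
48 Hz > fs/2 = 27 Hz, folds to fs − 48 Hz = 6 Hz.
114 Hz mod fs = 6 Hz.
6 Hz ≤ fs/2 = 27 Hz, appears at 6 Hz.
Distinct values: {6 Hz, 24 Hz}.

6 Hz, 24 Hz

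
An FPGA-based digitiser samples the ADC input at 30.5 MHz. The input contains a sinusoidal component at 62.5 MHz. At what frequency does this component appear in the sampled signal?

1.5 MHz

62.5 MHz mod fs = 1.5 MHz.
1.5 MHz ≤ fs/2 = 15.25 MHz, appears at 1.5 MHz.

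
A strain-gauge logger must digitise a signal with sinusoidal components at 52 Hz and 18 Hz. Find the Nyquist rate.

104 Hz

Highest-frequency component: 52 Hz.
Nyquist rate = 2 × 52 Hz = 104 Hz.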